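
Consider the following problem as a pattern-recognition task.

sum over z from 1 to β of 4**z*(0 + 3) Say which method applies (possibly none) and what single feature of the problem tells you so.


Method: the geometric series formula — the ratio of consecutive terms is the constant 4, independent of the index — a geometric sum.


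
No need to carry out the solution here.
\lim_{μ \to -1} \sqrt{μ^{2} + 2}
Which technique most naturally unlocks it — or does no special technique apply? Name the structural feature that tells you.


Method: no special technique — the expression is continuous at the evaluation point — substitute directly; no indeterminate form appears.


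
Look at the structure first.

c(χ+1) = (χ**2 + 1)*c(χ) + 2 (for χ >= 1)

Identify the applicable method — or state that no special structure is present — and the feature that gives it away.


Method: a summation factor — an index-dependent multiplier χ**2 + 1 rules out characteristic roots; a summation factor converts it to a pure difference.


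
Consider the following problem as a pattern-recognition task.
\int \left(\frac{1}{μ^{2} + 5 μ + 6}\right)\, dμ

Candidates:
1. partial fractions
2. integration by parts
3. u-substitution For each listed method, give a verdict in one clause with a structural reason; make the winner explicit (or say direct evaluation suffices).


Method: partial fractions — a proper rational integrand over the factorable μ^{2} + 5 μ + 6: partial fractions reduce it to elementary pieces.
- partial fractions: a fit — the right tool for this form.
- integration by parts — the nonconstant-polynomial-times-standard-kernel pattern (an exp, sine, cosine, or logarithm partner) is absent.
- u-substitution: no subexpression of the integrand pairs with its own derivative as a factor — individual terms may offer their own substitutions, but any change of variable covering the whole integral would have to be constructed from outside the expression.


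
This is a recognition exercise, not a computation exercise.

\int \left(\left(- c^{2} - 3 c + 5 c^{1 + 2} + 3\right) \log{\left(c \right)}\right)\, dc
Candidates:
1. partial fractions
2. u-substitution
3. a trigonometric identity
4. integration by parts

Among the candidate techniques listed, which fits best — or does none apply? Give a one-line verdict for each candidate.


Technique: integration by parts — logs resist antidifferentiation but differentiate beautifully; pair \log{\left(c \right)} with the polynomial (- c^{2} - 3 c + 5 c^{1 + 2} + 3) via parts.
- partial fractions — there is no rational-function structure to decompose.
- u-substitution — no subexpression of the integrand serves as a whole-integral substitution inner — individual terms may offer their own, but none carries its derivative as a factor of the full integrand; a working change of variable would have to be constructed from outside the expression.
- a trigonometric identity — with no trigonometric functions present, identity rewriting has no target.
- integration by parts — yes, a natural case for it.


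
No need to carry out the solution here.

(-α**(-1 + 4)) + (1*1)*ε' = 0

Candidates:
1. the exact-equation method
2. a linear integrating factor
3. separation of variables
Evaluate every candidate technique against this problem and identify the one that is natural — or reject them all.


Verdict: no special technique — the slope is a pure function of α; integrate both sides and be done.
- the exact-equation method: no dependence on the unknown anywhere: exactness is a label without content here.
- a linear integrating factor: the linear template holds only trivially here (the unknown is absent, so the coefficient is zero) — the method is not the natural label.
- separation of variables — with no unknown in the slope, separating variables is a formality — the equation integrates directly.


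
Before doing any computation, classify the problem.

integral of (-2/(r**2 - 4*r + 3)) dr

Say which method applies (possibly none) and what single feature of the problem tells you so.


Technique: partial fractions — the bottom, r**2 - 4*r + 3, comes apart into simple factors, and a proper rational function over split factors decomposes.


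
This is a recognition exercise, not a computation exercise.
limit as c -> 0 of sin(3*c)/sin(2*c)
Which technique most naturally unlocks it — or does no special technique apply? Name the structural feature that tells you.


Verdict: l'Hôpital's rule (0/0) — numerator and denominator both vanish at 0 — a genuine 0/0 form, which is exactly when l'Hôpital applies. A first-order expansion at the point is an equally standard path; the rule packages it.


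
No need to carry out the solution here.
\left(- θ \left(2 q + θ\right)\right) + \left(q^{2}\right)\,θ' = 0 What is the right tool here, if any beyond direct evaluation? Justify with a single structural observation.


Verdict: the homogeneous substitution — the slope is degree-zero homogeneous: the ratio substitution v = θ/q collapses it. A Bernoulli substitution is a fair alternative on this equation directly; the homogeneous reading takes it as given.


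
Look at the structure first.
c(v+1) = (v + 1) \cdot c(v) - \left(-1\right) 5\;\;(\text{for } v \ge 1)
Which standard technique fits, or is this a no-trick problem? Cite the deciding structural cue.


Verdict: a summation factor — first-order, linear, moving coefficient v + 1: the discrete analogue of an integrating factor handles it.


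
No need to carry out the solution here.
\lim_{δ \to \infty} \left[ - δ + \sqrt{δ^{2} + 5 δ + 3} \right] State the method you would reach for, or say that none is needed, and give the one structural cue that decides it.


Technique: conjugate multiplication — the ∞ − ∞ radical form is the exact trigger for the conjugate maneuver.


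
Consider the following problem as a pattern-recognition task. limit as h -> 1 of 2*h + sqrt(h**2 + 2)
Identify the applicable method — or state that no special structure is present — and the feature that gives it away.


Verdict: no special technique — the function is continuous at 1; evaluation is itself the limit, no machinery required.


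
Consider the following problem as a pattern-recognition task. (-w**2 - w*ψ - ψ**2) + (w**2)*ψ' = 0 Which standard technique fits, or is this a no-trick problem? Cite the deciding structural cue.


Verdict: the homogeneous substitution — the slope's numerator and denominator have matching total degree, so it depends only on ψ/w and the ratio substitution collapses it.


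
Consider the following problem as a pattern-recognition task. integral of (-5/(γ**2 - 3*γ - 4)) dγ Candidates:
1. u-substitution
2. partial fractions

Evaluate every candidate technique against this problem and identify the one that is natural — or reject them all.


Diagnosis: partial fractions — the factorization of γ**2 - 3*γ - 4 is the whole battle; after it, each term is a table integral.
- u-substitution — no subexpression of the integrand pairs with its own derivative as a factor — individual terms may offer their own substitutions, but any change of variable covering the whole integral would have to be constructed from outside the expression.
- partial fractions: a fit — the right tool for this form.


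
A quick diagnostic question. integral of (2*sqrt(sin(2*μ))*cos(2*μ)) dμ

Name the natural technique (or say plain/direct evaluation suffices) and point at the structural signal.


Method: u-substitution — viewed as a product, the integrand is a composition evaluated at sin(2*μ) times (a constant multiple of) that inner expression's derivative, so u = sin(2*μ) makes it elementary.


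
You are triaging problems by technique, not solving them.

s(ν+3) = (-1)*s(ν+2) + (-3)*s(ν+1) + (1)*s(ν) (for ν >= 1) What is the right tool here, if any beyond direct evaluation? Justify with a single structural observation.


Technique: the characteristic-root method — because shifting ν leaves the equation's coefficients unchanged, exponential trials reduce it to algebra.


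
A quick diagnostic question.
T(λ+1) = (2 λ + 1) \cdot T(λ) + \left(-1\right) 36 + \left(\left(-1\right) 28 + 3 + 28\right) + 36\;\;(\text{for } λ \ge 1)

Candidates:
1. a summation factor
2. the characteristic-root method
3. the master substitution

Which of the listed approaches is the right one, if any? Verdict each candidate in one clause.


Technique: a summation factor — with the index-dependent coefficient 2 λ + 1, dividing by the cumulative product turns the left side into a pure difference.
- a summation factor — yes — fits the structure here.
- the characteristic-root method — an index-dependent weight blocks the pure exponential ansatz.
- the master substitution — this is shift-type recursion, outside the divide-and-conquer template.


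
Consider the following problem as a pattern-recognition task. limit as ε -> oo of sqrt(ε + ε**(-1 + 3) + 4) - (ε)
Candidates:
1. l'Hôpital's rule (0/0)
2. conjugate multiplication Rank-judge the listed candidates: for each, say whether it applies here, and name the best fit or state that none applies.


Diagnosis: conjugate multiplication — the difference sqrt(ε + ε**(-1 + 3) + 4) - ε is an ∞ − ∞ stalemate; its conjugate partner breaks the tie.
- l'Hôpital's rule (0/0) — substitution produces ∞ − ∞ rather than a vanishing quotient; the rule needs a 0/0 ratio to act on.
- conjugate multiplication — applies; the problem has the shape this method handles.


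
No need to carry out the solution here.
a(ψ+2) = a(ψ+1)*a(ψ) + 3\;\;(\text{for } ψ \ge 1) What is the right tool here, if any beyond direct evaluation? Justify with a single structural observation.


Best approach: no special technique — a nonlinear dependence on earlier terms breaks linearity, and with it every superposition-based closed form.


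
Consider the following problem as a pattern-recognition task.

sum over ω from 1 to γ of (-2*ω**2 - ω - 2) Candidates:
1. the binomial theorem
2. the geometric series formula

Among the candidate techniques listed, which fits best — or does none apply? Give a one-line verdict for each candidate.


Technique: no special technique — every summand is a constant multiple of a power of ω — apply the standard power-sum identities one degree at a time.
- the binomial theorem: the terms lack the binomial-coefficient-weighted complementary-power pattern of an expansion.
- the geometric series formula — the ratio of consecutive terms depends on the index.


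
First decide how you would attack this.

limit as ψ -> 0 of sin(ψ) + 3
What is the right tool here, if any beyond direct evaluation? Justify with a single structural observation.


Method: no special technique — nothing blocks direct substitution at 0: plug in and finish.


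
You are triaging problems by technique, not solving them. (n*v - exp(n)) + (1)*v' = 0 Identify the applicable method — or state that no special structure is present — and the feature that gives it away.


Method: a linear integrating factor — the equation is linear in v with coefficient n; multiplying by the integrating factor exp(∫n) makes the left side a perfect derivative.


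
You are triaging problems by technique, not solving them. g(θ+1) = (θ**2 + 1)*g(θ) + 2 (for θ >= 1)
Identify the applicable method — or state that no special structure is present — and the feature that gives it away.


Technique: a summation factor — first-order linear but the coefficient θ**2 + 1 moves with the index — divide by the cumulative product and telescope.


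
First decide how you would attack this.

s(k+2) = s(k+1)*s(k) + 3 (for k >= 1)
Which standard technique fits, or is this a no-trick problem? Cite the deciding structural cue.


Verdict: no special technique — no ansatz, no master substitution, no summation factor survives the nonlinearity here.


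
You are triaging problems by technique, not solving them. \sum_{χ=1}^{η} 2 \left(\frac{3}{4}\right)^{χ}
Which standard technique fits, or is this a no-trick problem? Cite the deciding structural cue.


Verdict: the geometric series formula — the ratio of consecutive terms is the constant \frac{3}{4}, independent of the index — a geometric sum.


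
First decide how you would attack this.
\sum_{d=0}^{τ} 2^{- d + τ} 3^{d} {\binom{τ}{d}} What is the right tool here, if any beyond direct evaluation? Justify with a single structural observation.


Verdict: the binomial theorem — the binomial coefficients weight matched powers of 3 and 2, which is exactly the expansion of a binomial power.


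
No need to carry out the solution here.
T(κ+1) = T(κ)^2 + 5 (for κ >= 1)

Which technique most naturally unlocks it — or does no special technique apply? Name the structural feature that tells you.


Verdict: no special technique — once the recursion is nonlinear, characteristic roots, master substitutions, and summation factors are all off the table.


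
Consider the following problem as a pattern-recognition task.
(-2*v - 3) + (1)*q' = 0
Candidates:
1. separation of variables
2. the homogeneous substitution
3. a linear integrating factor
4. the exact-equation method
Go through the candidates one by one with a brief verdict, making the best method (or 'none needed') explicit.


Technique: no special technique — with q absent the equation is not coupled at all: direct integration in v.
- separation of variables — with no unknown in the slope, separating variables is a formality — the equation integrates directly.
- the homogeneous substitution — the slope does not depend on the ratio of the variables alone.
- a linear integrating factor — with the unknown absent the integrating factor is a formality; direct integration is the working structure.
- the exact-equation method: no dependence on the unknown anywhere: exactness is a label without content here.


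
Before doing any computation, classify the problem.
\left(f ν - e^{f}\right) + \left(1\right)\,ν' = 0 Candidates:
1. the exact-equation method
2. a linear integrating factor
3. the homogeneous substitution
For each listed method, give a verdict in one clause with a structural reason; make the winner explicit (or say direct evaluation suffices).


Best approach: a linear integrating factor — first power of ν, nonzero forcing: the integrating-factor recipe applies verbatim with p = f.
- the exact-equation method — no potential function has this form as its differential, as written.
- a linear integrating factor: a fit — the right tool for this form.
- the homogeneous substitution: the ratio of the variables does not determine the slope.


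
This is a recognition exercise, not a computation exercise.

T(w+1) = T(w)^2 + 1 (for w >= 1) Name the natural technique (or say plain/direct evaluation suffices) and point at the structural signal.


Best approach: no special technique — the recurrence is nonlinear in the sequence values; study it directly, no linear machinery applies.


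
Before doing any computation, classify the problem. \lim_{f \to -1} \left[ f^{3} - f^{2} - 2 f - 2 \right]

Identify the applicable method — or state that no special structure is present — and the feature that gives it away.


Method: no special technique — the expression is continuous at -1 — substitute and evaluate; no indeterminate form appears.


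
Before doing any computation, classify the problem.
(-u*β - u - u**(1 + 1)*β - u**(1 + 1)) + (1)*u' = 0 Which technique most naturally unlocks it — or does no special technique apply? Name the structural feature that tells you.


Method: separation of variables — solved for the derivative, the right side splits multiplicatively into a function of each variable alone — divide and integrate each side. A Bernoulli rewrite would carry it as the equation stands — separating the variables needs no rearrangement either.


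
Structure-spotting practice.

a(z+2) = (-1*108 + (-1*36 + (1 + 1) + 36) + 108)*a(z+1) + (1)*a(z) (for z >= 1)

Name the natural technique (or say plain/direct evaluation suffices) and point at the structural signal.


Method: the characteristic-root method — every coefficient is a fixed number and the forcing is zero — substitute r^z and read off the root equation.


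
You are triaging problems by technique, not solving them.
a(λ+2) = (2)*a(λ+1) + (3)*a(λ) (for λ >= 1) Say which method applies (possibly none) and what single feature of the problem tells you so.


Method: the characteristic-root method — no index-dependence in the weights and nothing inhomogeneous: classic characteristic-equation setup.


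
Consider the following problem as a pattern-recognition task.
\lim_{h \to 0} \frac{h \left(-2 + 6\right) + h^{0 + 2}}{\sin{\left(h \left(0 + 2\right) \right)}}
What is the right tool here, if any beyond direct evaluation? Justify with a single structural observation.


Verdict: l'Hôpital's rule (0/0) — plug in 0: top and bottom both hit zero, so differentiate each and retry. One could equally expand both pieces locally and compare leading terms; the rule does that in one stroke.


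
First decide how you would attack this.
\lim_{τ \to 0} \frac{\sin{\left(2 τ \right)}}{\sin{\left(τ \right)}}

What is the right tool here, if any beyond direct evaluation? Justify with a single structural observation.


Diagnosis: l'Hôpital's rule (0/0) — substituting 0 gives 0 over 0; differentiate top and bottom once and re-evaluate. Known elementary limits would finish this too — the rule just bypasses the case analysis.


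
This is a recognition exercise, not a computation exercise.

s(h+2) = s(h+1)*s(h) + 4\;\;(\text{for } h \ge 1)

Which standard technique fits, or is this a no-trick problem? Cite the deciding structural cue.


Verdict: no special technique — nonlinear feedback in the recursion rules out every root- or factor-based technique.


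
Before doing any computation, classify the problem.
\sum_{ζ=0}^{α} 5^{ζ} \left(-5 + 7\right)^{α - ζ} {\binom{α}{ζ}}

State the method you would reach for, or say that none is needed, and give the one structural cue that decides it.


Best approach: the binomial theorem — {\binom{α}{ζ}} weighting matched powers of 5 and (-5 + 7) is the expanded form of (5 + (-5 + 7))^α — fold it back up.


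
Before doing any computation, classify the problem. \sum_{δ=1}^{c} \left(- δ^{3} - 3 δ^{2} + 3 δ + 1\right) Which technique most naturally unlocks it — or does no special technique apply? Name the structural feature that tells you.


Best approach: no special technique — this is bookkeeping, not technique: standard formulas for sums of constant-multiple powers of δ apply termwise.


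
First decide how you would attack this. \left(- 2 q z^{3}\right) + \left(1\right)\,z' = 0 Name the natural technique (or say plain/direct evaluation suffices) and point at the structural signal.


Best approach: separation of variables — all dependence on the two variables factors apart, the defining separable shape.


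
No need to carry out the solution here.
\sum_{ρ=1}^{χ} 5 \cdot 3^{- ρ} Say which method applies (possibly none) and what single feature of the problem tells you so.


Diagnosis: the geometric series formula — consecutive terms stand in a fixed index-free ratio — the geometric sum formula closes it.


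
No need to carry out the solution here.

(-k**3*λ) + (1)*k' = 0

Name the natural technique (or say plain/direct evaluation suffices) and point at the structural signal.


Technique: separation of variables — a product of single-variable factors, λ and k**3 — the textbook separable form.


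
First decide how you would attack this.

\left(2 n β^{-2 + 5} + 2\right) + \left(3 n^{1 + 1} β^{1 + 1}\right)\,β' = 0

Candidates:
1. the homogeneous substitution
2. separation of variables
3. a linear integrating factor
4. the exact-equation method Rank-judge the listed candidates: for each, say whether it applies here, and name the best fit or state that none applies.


Technique: the exact-equation method — equality of cross partials is the green light — assemble the potential function term by term.
- the homogeneous substitution — the slope is not a function of the ratio of the variables alone.
- separation of variables — the two dependences do not factor apart.
- a linear integrating factor — the unknown enters nonlinearly (through a power, a denominator, or a transcendental function), which the linear integrating-factor recipe cannot absorb as-is — any repair would come from a preliminary substitution, not the factor.
- the exact-equation method: yes — fits the structure here.


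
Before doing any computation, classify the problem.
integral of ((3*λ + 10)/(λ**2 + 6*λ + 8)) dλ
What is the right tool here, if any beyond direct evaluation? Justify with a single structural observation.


Diagnosis: partial fractions — λ**2 + 6*λ + 8 splits into linear pieces, so the quotient is a sum of simple fractions — decompose before integrating.


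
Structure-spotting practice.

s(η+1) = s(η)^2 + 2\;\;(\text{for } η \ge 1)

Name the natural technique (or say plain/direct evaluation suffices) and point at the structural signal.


Verdict: no special technique — the sequence value feeds back through itself nonlinearly — linear superposition fails, and every superposition-based closed form fails with it.


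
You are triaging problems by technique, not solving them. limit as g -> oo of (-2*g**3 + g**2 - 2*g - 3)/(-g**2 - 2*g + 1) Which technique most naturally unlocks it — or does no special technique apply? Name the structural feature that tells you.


Verdict: dominant-term comparison — divide through by the highest power of g; every lower-order term dies and the dominant terms decide the limit. As a single quotient, the ∞/∞ shape would yield to repeated differentiation as well — the growth comparison gets there in one look.


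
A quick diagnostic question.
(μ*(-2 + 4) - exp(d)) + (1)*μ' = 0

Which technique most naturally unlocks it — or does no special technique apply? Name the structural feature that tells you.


Method: a linear integrating factor — μ appears only to the first power with coefficient (-2 + 4) — the classic integrating-factor setup.


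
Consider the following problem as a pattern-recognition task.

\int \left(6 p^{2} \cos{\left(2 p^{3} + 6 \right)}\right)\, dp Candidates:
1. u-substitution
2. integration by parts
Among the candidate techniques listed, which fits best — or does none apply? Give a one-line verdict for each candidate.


Best approach: u-substitution — read it as f(2 p^{3} + 6) times a constant multiple of d(2 p^{3} + 6): one substitution, u = 2 p^{3} + 6, finishes it.
- u-substitution: yes, a natural case for it.
- integration by parts — the non-polynomial partner is not one of the parts kernels — exp, sine, or cosine with a degree-1 argument, or a logarithm.


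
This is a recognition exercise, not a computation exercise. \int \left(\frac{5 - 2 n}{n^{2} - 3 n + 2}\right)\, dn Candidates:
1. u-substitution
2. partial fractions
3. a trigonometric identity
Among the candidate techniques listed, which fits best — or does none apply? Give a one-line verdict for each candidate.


Best approach: partial fractions — the integrand is a proper rational function and its denominator n^{2} - 3 n + 2 factors into distinct pieces, so it splits into simple fractions.
- u-substitution — no subexpression of the integrand pairs with its own derivative as a factor — individual terms may offer their own substitutions, but any change of variable covering the whole integral would have to be constructed from outside the expression.
- partial fractions: applies; the problem has the shape this method handles.
- a trigonometric identity: there is no trigonometric structure at all — the integrand carries no sine or cosine to rewrite.


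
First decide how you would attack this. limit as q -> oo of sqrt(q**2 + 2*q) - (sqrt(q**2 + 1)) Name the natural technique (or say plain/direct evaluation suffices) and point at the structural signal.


Diagnosis: conjugate multiplication — the ∞ − ∞ radical form is the exact trigger for the conjugate maneuver.


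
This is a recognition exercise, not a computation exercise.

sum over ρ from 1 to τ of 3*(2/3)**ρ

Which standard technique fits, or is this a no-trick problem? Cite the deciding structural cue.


Diagnosis: the geometric series formula — check a ratio of consecutive terms: it is 2/3, independent of the index, so the geometric formula closes the sum.


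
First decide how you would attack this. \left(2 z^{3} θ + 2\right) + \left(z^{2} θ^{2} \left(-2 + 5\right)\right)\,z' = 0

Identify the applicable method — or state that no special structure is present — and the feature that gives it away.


Technique: the exact-equation method — equality of cross partials is the green light — assemble the potential function term by term.


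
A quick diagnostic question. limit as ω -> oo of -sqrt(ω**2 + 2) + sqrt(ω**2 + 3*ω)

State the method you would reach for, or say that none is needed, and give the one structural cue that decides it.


Best approach: conjugate multiplication — both pieces blow up but their difference is finite; the conjugate trick rationalizes sqrt(ω**2 + 3*ω) - sqrt(ω**2 + 2).


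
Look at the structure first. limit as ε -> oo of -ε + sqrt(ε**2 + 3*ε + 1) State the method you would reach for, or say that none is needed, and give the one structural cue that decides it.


Diagnosis: conjugate multiplication — two divergent pieces with a minus sign between them and a radical in the mix: rationalize sqrt(ε**2 + 3*ε + 1) - ε before any limit law applies.


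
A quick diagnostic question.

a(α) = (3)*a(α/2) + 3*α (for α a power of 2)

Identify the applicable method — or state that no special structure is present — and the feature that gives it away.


Verdict: the master substitution — the argument shrinks by the factor 2, so measure the index on a logarithmic scale and the recursion becomes a shift.


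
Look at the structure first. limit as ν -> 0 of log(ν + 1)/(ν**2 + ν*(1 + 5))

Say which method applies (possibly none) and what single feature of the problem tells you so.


Diagnosis: l'Hôpital's rule (0/0) — both numerator and denominator vanish at 0: the genuine 0/0 indeterminate that l'Hôpital exists for. The standard small-argument limits would also carry it; the rule is the systematic route.


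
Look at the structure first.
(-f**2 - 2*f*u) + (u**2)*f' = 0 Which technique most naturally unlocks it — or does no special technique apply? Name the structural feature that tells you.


Verdict: the homogeneous substitution — scaling u and f together leaves the slope fixed — it depends only on f/u, so substitute the ratio. This doubles as a Bernoulli equation in the unknown as written; the homogeneous route needs no setup at all.


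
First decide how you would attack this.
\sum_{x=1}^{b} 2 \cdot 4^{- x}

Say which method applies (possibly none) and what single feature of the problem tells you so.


Diagnosis: the geometric series formula — consecutive terms stand in a fixed index-free ratio — the geometric sum formula closes it.


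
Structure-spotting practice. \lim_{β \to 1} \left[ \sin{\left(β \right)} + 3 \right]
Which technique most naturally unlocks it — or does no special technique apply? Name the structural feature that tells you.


Verdict: no special technique — nothing blocks direct substitution at 1: plug in and finish.


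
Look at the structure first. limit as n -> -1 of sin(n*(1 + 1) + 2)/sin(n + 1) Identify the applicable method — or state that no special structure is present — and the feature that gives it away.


Diagnosis: l'Hôpital's rule (0/0) — both numerator and denominator vanish at -1: the genuine 0/0 indeterminate that l'Hôpital exists for. A local series expansion at the point resolves it as well; the rule is the packaged version of that step.


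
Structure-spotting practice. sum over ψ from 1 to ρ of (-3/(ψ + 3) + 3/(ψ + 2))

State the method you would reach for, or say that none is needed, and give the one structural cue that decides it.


Verdict: telescoping — the generic term is a one-step difference of 3/(ψ + 2), so partial sums shortcut to endpoint evaluation.


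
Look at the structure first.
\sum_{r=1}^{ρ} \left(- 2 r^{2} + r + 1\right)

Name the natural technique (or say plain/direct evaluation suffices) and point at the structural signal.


Verdict: no special technique — the sum is polynomial through and through; closed forms for each power of r finish it directly.


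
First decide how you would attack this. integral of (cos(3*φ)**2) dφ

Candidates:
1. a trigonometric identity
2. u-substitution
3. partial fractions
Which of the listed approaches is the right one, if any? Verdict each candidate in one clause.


Best approach: a trigonometric identity — the exponent on cos(3*φ)**2 is even — the power-reduction identity is the standard preprocessing step.
- a trigonometric identity: applies; the problem has the shape this method handles.
- u-substitution: no subexpression of the integrand serves as a whole-integral substitution inner — individual terms may offer their own, but none carries its derivative as a factor of the full integrand; a working change of variable would have to be constructed from outside the expression.
- partial fractions: the expression is not a ratio of polynomials that decomposes further.


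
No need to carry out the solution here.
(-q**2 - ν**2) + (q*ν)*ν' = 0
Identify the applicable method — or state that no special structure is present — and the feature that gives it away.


Diagnosis: the homogeneous substitution — the slope's numerator and denominator have matching total degree, so it depends only on ν/q and the ratio substitution collapses it. A Bernoulli substitution is a fair alternative on this equation directly; the homogeneous reading takes it as given.


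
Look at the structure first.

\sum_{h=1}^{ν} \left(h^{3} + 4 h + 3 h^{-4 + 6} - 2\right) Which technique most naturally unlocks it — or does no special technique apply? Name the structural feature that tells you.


Verdict: no special technique — constant-multiple powers of h with no cancellation partners and no common ratio — use the standard power-sum formulas.


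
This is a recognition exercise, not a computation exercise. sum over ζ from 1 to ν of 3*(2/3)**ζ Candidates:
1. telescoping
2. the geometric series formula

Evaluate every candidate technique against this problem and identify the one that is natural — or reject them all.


Best approach: the geometric series formula — check a ratio of consecutive terms: it is 2/3, independent of the index, so the geometric formula closes the sum.
- telescoping — as presented, consecutive terms share no shifted copy to cancel against — no rewrite is on display to change that.
- the geometric series formula: applies; the problem has the shape this method handles.


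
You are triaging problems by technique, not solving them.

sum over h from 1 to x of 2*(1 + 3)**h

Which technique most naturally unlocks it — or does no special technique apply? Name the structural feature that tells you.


Diagnosis: the geometric series formula — consecutive terms stand in a fixed index-free ratio — the geometric sum formula closes it.


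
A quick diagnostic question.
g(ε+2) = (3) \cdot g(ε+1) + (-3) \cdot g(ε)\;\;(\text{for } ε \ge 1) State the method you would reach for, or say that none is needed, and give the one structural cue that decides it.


Method: the characteristic-root method — because shifting ε leaves the equation's coefficients unchanged, exponential trials reduce it to algebra.


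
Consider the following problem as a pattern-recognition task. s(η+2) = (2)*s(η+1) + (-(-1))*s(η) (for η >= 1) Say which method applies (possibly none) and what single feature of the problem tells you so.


Method: the characteristic-root method — no index-dependence in the weights and nothing inhomogeneous: classic characteristic-equation setup.


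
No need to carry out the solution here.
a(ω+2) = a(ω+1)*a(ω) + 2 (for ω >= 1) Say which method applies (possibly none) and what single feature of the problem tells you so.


Method: no special technique — the recurrence is nonlinear in the sequence values; study it directly, no linear machinery applies.


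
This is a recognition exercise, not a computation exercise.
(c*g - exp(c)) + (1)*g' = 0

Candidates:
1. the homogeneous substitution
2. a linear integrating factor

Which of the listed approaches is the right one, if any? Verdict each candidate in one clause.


Diagnosis: a linear integrating factor — the unknown enters only to the first power against a nonzero forcing term — the integrating-factor template applies directly.
- the homogeneous substitution — the slope does not depend on the ratio of the variables alone.
- a linear integrating factor: applies; the problem has the shape this method handles.


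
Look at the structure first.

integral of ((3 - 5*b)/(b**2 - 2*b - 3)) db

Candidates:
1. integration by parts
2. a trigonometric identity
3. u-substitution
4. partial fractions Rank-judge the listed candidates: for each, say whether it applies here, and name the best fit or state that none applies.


Verdict: partial fractions — the factorization of b**2 - 2*b - 3 is the whole battle; after it, each term is a table integral.
- integration by parts: no split into a nonconstant polynomial times one of the standard kernels — exp, sine, or cosine of a linear argument, or a logarithm — applies here.
- a trigonometric identity — with no trigonometric functions present, identity rewriting has no target.
- u-substitution — no subexpression of the integrand pairs with its own derivative as a factor — individual terms may offer their own substitutions, but any change of variable covering the whole integral would have to be constructed from outside the expression.
- partial fractions — yes — fits the structure here.


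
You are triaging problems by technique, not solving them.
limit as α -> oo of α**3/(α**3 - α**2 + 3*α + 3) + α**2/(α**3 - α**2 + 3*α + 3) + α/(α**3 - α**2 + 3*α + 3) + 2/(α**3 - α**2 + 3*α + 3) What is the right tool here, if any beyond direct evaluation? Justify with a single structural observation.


Verdict: dominant-term comparison — at large α only the top-degree terms survive; compare the leading terms and the limit falls out. As a single quotient, the ∞/∞ shape would yield to repeated differentiation as well — the growth comparison gets there in one look.


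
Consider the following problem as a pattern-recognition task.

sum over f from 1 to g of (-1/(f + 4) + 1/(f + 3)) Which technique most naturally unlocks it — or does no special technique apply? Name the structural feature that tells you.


Diagnosis: telescoping — difference-of-shifts structure (each term adds 1/(f + 3), then subtracts its one-index-advanced value, which the following term adds back) leaves only the first and last pieces standing.


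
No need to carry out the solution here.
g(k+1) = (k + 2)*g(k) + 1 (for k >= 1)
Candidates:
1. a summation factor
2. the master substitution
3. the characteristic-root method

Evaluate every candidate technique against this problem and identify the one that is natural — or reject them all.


Diagnosis: a summation factor — one-term recursion with variable weight k + 2 is solved by product normalization, not by root-finding.
- a summation factor — yes — fits the structure here.
- the master substitution: this is shift-type recursion, outside the divide-and-conquer template.
- the characteristic-root method: the coefficients change with the index, which the root method cannot absorb.


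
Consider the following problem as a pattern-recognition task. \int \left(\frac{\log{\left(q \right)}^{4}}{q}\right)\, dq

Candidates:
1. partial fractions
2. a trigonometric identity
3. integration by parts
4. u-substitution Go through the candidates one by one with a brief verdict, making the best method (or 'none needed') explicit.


Diagnosis: u-substitution — collected, the integrand has one factor that is, up to a constant, the derivative of an inner expression the rest depends on — substitute for that inner expression.
- partial fractions: the expression is not a ratio of polynomials that decomposes further.
- a trigonometric identity: no sine or cosine appears, so there is nothing for a trigonometric identity to act on.
- integration by parts — no split into a nonconstant polynomial times one of the standard kernels — exp, sine, or cosine of a linear argument, or a logarithm — applies here.
- u-substitution — yes — fits the structure here.


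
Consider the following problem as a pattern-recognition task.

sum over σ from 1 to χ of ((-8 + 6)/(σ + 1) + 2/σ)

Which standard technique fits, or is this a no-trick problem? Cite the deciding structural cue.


Technique: telescoping — each term adds 2/σ and subtracts the same expression advanced one index; that subtracted piece cancels against the next term's added copy — only the boundary terms survive.


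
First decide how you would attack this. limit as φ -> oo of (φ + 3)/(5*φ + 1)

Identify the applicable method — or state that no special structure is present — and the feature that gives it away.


Technique: dominant-term comparison — growth-rate triage: the leading powers of φ decide the limit, everything else is noise. Viewed as a single quotient this is an ∞/∞ form — an at-infinity application of l'Hôpital's rule would also resolve it; comparing leading growth reads the answer without differentiating.


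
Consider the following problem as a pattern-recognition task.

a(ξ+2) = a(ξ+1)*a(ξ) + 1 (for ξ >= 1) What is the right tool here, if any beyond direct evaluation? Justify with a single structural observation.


Best approach: no special technique — each new value is a nonlinear function of earlier ones — scaling arguments and superposition both fail.


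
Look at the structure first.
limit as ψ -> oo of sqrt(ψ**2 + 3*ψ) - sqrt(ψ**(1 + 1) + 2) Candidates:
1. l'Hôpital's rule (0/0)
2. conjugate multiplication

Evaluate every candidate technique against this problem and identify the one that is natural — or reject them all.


Verdict: conjugate multiplication — the difference sqrt(ψ**2 + 3*ψ) - sqrt(ψ**(1 + 1) + 2) is an ∞ − ∞ stalemate; its conjugate partner breaks the tie.
- l'Hôpital's rule (0/0): no quotient structure at all: the clash is ∞ minus ∞, which rationalizing converts into a tractable ratio.
- conjugate multiplication — a fit — the right tool for this form.


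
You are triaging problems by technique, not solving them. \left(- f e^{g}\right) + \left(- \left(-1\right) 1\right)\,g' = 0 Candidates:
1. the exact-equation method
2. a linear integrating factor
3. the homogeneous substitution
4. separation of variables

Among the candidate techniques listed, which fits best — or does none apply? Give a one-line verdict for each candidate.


Best approach: separation of variables — a product of single-variable factors, f and e^{g} — the textbook separable form.
- the exact-equation method: the cross partial derivatives disagree, so no single potential exists.
- a linear integrating factor — a nonlinear term in the unknown puts this outside the integrating-factor template.
- the homogeneous substitution: the slope does not depend on the ratio of the variables alone.
- separation of variables: yes, a natural case for it.
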